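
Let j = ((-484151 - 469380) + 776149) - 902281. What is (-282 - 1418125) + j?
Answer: -2498070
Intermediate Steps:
j = -1079663 (j = (-953531 + 776149) - 902281 = -177382 - 902281 = -1079663)
(-282 - 1418125) + j = (-282 - 1418125) - 1079663 = -1418407 - 1079663 = -2498070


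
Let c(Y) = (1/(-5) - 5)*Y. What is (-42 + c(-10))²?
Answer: 100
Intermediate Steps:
c(Y) = -26*Y/5 (c(Y) = (-⅕ - 5)*Y = -26*Y/5)
(-42 + c(-10))² = (-42 - 26/5*(-10))² = (-42 + 52)² = 10² = 100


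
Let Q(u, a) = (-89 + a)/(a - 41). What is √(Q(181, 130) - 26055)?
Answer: I*√206378006/89 ≈ 161.41*I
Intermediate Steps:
Q(u, a) = (-89 + a)/(-41 + a)
√(Q(181, 130) - 26055) = √((-89 + 130)/(-41 + 130) - 26055) = √(41/89 - 26055) = √(-2318854/89) = I*√206378006/89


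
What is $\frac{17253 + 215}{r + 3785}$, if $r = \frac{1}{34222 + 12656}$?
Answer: $\frac{818864904}{177433231} \approx 4.6151$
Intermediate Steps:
$r = \frac{1}{46878} \approx 2.1332 \cdot 10^{-5}$
$\frac{17253 + 215}{r + 3785} = \frac{17253 + 215}{\frac{1}{46878} + 3785} = \frac{17468}{\frac{177433231}{46878}} = 17468 \cdot \frac{46878}{177433231} = \frac{818864904}{177433231}$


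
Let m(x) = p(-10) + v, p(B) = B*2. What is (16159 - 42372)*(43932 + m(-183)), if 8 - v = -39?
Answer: -1152297267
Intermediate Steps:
p(B) = 2*B
v = 47 (v = 8 - 1*(-39) = 8 + 39 = 47)
m(x) = 27 (m(x) = 2*(-10) + 47 = -20 + 47 = 27)
(16159 - 42372)*(43932 + m(-183)) = (16159 - 42372)*(43932 + 27) = -26213*43959 = -1152297267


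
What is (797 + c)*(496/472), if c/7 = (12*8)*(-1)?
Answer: 7750/59 ≈ 131.36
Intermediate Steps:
c = -672 (c = 7*((12*8)*(-1)) = 7*(96*(-1)) = 7*(-96) = -672)
(797 + c)*(496/472) = (797 - 672)*(496/472) = 125*(496*(1/472)) = 125*(62/59) = 7750/59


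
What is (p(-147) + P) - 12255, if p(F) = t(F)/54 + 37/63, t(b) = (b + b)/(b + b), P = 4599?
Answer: -2893739/378 ≈ -7655.4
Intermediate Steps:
t(b) = 1 (t(b) = (2*b)/((2*b)) = (2*b)*(1/(2*b)) = 1)
p(F) = 229/378 (p(F) = 1/54 + 37/63 = 229/378)
(p(-147) + P) - 12255 = (229/378 + 4599) - 12255 = 1738651/378 - 12255 = -2893739/378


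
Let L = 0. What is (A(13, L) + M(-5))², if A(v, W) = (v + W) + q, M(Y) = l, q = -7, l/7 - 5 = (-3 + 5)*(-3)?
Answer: 1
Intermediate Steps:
l = -7 (l = 35 + 7*((-3 + 5)*(-3)) = 35 + 7*(2*(-3)) = 35 + 7*(-6) = 35 - 42 = -7)
M(Y) = -7
A(v, W) = -7 + W + v (A(v, W) = (v + W) - 7 = (W + v) - 7 = -7 + W + v)
(A(13, L) + M(-5))² = ((-7 + 0 + 13) - 7)² = (6 - 7)² = (-1)² = 1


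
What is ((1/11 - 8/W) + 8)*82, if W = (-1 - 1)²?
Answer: 5494/11 ≈ 499.45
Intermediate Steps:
W = 4 (W = (-2)² = 4)
((1/11 - 8/W) + 8)*82 = ((1/11 - 8/4) + 8)*82 = ((1*(1/11) - 8*¼) + 8)*82 = ((1/11 - 2) + 8)*82 = (-21/11 + 8)*82 = (67/11)*82 = 5494/11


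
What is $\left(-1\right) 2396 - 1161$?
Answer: $-3557$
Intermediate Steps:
$\left(-1\right) 2396 - 1161 = -2396 - 1161 = -3557$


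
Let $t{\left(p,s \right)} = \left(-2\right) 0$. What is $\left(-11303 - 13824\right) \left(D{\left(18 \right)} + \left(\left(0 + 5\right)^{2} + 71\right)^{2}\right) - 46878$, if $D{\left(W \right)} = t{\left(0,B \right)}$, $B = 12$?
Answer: $-231617310$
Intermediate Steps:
$t{\left(p,s \right)} = 0$
$D{\left(W \right)} = 0$
$\left(-11303 - 13824\right) \left(D{\left(18 \right)} + \left(\left(0 + 5\right)^{2} + 71\right)^{2}\right) - 46878 = \left(-11303 - 13824\right) \left(0 + \left(\left(0 + 5\right)^{2} + 71\right)^{2}\right) - 46878 = - 25127 \left(0 + \left(5^{2} + 71\right)^{2}\right) - 46878 = - 25127 \left(0 + \left(25 + 71\right)^{2}\right) - 46878 = - 25127 \left(0 + 96^{2}\right) - 46878 = - 25127 \left(0 + 9216\right) - 46878 = \left(-25127\right) 9216 - 46878 = -231570432 - 46878 = -231617310$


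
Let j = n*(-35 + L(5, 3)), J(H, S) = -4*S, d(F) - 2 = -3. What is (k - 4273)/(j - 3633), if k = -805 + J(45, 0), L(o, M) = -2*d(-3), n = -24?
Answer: 5078/2841 ≈ 1.7874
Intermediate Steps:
d(F) = -1 (d(F) = 2 - 3 = -1)
L(o, M) = 2 (L(o, M) = -2*(-1) = 2)
k = -805 (k = -805 - 4*0 = -805 + 0 = -805)
j = 792 (j = -24*(-35 + 2) = -24*(-33) = 792)
(k - 4273)/(j - 3633) = (-805 - 4273)/(792 - 3633) = -5078/(-2841) = -5078*(-1/2841) = 5078/2841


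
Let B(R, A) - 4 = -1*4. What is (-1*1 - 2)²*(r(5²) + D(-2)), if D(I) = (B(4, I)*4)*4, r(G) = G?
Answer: 225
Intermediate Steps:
B(R, A) = 0 (B(R, A) = 4 - 1*4 = 4 - 4 = 0)
D(I) = 0 (D(I) = (0*4)*4 = 0*4 = 0)
(-1*1 - 2)²*(r(5²) + D(-2)) = (-1*1 - 2)²*(5² + 0) = (-1 - 2)²*(25 + 0) = (-3)²*25 = 9*25 = 225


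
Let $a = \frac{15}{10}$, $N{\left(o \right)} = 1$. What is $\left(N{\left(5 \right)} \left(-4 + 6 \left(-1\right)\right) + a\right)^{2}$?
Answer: $\frac{289}{4} \approx 72.25$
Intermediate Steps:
$a = \frac{3}{2}$ ($a = 15 \cdot \frac{1}{10} = \frac{3}{2} \approx 1.5$)
$\left(N{\left(5 \right)} \left(-4 + 6 \left(-1\right)\right) + a\right)^{2} = \left(1 \left(-4 + 6 \left(-1\right)\right) + \frac{3}{2}\right)^{2} = \left(1 \left(-4 - 6\right) + \frac{3}{2}\right)^{2} = \left(1 \left(-10\right) + \frac{3}{2}\right)^{2} = \left(-10 + \frac{3}{2}\right)^{2} = \left(- \frac{17}{2}\right)^{2} = \frac{289}{4}$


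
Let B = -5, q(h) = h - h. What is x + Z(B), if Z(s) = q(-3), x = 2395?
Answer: 2395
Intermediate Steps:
q(h) = 0
Z(s) = 0
x + Z(B) = 2395 + 0 = 2395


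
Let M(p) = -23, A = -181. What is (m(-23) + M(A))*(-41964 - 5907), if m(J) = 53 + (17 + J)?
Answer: -1148904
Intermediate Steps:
m(J) = 70 + J
(m(-23) + M(A))*(-41964 - 5907) = ((70 - 23) - 23)*(-41964 - 5907) = (47 - 23)*(-47871) = 24*(-47871) = -1148904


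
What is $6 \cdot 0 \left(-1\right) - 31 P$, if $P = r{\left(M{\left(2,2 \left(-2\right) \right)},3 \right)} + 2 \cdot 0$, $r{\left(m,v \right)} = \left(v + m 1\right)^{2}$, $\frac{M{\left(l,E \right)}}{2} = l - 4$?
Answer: $-31$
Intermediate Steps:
$M{\left(l,E \right)} = -8 + 2 l$ ($M{\left(l,E \right)} = 2 \left(l - 4\right) = 2 \left(-4 + l\right) = -8 + 2 l$)
$r{\left(m,v \right)} = \left(m + v\right)^{2}$ ($r{\left(m,v \right)} = \left(v + m\right)^{2} = \left(m + v\right)^{2}$)
$P = 1$ ($P = \left(\left(-8 + 2 \cdot 2\right) + 3\right)^{2} + 2 \cdot 0 = \left(\left(-8 + 4\right) + 3\right)^{2} + 0 = \left(-4 + 3\right)^{2} + 0 = \left(-1\right)^{2} + 0 = 1 + 0 = 1$)
$6 \cdot 0 \left(-1\right) - 31 P = 6 \cdot 0 \left(-1\right) - 31 = 0 \left(-1\right) - 31 = 0 - 31 = -31$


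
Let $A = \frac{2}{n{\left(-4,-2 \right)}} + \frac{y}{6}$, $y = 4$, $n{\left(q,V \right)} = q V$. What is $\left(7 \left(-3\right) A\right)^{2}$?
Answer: $\frac{5929}{16} \approx 370.56$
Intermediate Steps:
$n{\left(q,V \right)} = V q$
$A = \frac{11}{12}$ ($A = \frac{2}{\left(-2\right) \left(-4\right)} + \frac{4}{6} = \frac{2}{8} + 4 \cdot \frac{1}{6} = 2 \cdot \frac{1}{8} + \frac{2}{3} = \frac{1}{4} + \frac{2}{3} = \frac{11}{12} \approx 0.91667$)
$\left(7 \left(-3\right) A\right)^{2} = \left(7 \left(-3\right) \frac{11}{12}\right)^{2} = \left(\left(-21\right) \frac{11}{12}\right)^{2} = \left(- \frac{77}{4}\right)^{2} = \frac{5929}{16}$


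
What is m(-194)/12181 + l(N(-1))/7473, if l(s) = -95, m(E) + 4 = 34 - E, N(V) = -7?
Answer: 516757/91028613 ≈ 0.0056769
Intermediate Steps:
m(E) = 30 - E (m(E) = -4 + (34 - E) = 30 - E)
m(-194)/12181 + l(N(-1))/7473 = (30 - 1*(-194))/12181 - 95/7473 = (30 + 194)*(1/12181) - 95*1/7473 = 224*(1/12181) - 95/7473 = 224/12181 - 95/7473 = 516757/91028613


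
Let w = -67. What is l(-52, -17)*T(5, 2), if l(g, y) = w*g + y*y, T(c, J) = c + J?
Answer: 26411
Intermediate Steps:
T(c, J) = J + c
l(g, y) = y² - 67*g (l(g, y) = -67*g + y*y = -67*g + y² = y² - 67*g)
l(-52, -17)*T(5, 2) = ((-17)² - 67*(-52))*(2 + 5) = (289 + 3484)*7 = 3773*7 = 26411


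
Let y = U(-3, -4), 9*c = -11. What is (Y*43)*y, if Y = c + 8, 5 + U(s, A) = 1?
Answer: -10492/9 ≈ -1165.8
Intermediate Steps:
c = -11/9 (c = (⅑)*(-11) = -11/9 ≈ -1.2222)
U(s, A) = -4 (U(s, A) = -5 + 1 = -4)
Y = 61/9 (Y = -11/9 + 8 = 61/9 ≈ 6.7778)
y = -4
(Y*43)*y = ((61/9)*43)*(-4) = (2623/9)*(-4) = -10492/9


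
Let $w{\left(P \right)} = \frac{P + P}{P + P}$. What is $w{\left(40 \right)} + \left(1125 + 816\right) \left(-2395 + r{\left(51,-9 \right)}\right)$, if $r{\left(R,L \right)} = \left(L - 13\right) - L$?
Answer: $-4673927$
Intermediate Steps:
$w{\left(P \right)} = 1$ ($w{\left(P \right)} = \frac{2 P}{2 P} = 2 P \frac{1}{2 P} = 1$)
$r{\left(R,L \right)} = -13$ ($r{\left(R,L \right)} = \left(-13 + L\right) - L = -13$)
$w{\left(40 \right)} + \left(1125 + 816\right) \left(-2395 + r{\left(51,-9 \right)}\right) = 1 + \left(1125 + 816\right) \left(-2395 - 13\right) = 1 + 1941 \left(-2408\right) = 1 - 4673928 = -4673927$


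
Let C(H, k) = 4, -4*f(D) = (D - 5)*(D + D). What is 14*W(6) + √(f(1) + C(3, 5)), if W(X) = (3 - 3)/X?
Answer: √6 ≈ 2.4495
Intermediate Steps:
f(D) = -D*(-5 + D)/2 (f(D) = -(D - 5)*(D + D)/4 = -(-5 + D)*2*D/4 = -D*(-5 + D)/2)
W(X) = 0 (W(X) = 0/X = 0)
14*W(6) + √(f(1) + C(3, 5)) = 14*0 + √((½)*1*(5 - 1*1) + 4) = 0 + √((½)*1*(5 - 1) + 4) = 0 + √((½)*1*4 + 4) = 0 + √(2 + 4) = 0 + √6 = √6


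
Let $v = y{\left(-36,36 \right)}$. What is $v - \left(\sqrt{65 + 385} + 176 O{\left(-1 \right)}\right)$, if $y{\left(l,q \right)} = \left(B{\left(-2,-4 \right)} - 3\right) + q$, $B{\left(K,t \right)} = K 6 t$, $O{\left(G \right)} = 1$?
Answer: $-95 - 15 \sqrt{2} \approx -116.21$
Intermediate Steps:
$B{\left(K,t \right)} = 6 K t$
$y{\left(l,q \right)} = 45 + q$ ($y{\left(l,q \right)} = \left(6 \left(-2\right) \left(-4\right) - 3\right) + q = \left(48 - 3\right) + q = 45 + q$)
$v = 81$ ($v = 45 + 36 = 81$)
$v - \left(\sqrt{65 + 385} + 176 O{\left(-1 \right)}\right) = 81 - \left(176 + \sqrt{65 + 385}\right) = 81 - \left(176 + \sqrt{450}\right) = 81 - \left(176 + 15 \sqrt{2}\right) = -95 - 15 \sqrt{2}$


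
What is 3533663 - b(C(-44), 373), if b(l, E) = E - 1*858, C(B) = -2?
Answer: 3534148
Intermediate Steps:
b(l, E) = -858 + E (b(l, E) = E - 858 = -858 + E)
3533663 - b(C(-44), 373) = 3533663 - (-858 + 373) = 3533663 - 1*(-485) = 3533663 + 485 = 3534148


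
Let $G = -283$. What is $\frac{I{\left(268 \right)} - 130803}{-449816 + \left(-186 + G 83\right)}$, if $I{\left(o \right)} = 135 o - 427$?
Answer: $\frac{95050}{473491} \approx 0.20074$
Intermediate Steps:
$I{\left(o \right)} = -427 + 135 o$
$\frac{I{\left(268 \right)} - 130803}{-449816 + \left(-186 + G 83\right)} = \frac{\left(-427 + 135 \cdot 268\right) - 130803}{-449816 - 23675} = \frac{\left(-427 + 36180\right) - 130803}{-449816 - 23675} = \frac{35753 - 130803}{-449816 - 23675} = - \frac{95050}{-473491} = \left(-95050\right) \left(- \frac{1}{473491}\right) = \frac{95050}{473491}$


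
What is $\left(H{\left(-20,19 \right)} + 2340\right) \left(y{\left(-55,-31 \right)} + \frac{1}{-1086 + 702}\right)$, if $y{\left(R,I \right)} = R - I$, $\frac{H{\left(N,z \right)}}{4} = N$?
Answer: $- \frac{5207605}{96} \approx -54246.0$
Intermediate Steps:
$H{\left(N,z \right)} = 4 N$
$\left(H{\left(-20,19 \right)} + 2340\right) \left(y{\left(-55,-31 \right)} + \frac{1}{-1086 + 702}\right) = \left(4 \left(-20\right) + 2340\right) \left(\left(-55 - -31\right) + \frac{1}{-1086 + 702}\right) = \left(-80 + 2340\right) \left(\left(-55 + 31\right) + \frac{1}{-384}\right) = 2260 \left(-24 - \frac{1}{384}\right) = 2260 \left(- \frac{9217}{384}\right) = - \frac{5207605}{96}$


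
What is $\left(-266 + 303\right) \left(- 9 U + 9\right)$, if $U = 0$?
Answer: $333$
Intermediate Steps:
$\left(-266 + 303\right) \left(- 9 U + 9\right) = \left(-266 + 303\right) \left(\left(-9\right) 0 + 9\right) = 37 \left(0 + 9\right) = 37 \cdot 9 = 333$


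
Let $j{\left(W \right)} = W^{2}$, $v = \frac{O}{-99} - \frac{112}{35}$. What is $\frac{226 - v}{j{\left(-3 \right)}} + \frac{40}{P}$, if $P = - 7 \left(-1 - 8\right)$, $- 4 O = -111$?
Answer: $\frac{1086599}{41580} \approx 26.133$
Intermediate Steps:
$O = \frac{111}{4}$ ($O = \left(- \frac{1}{4}\right) \left(-111\right) = \frac{111}{4} \approx 27.75$)
$P = 63$ ($P = \left(-7\right) \left(-9\right) = 63$)
$v = - \frac{2297}{660}$ ($v = \frac{111}{4 \left(-99\right)} - \frac{112}{35} = \frac{111}{4} \left(- \frac{1}{99}\right) - \frac{16}{5} = - \frac{37}{132} - \frac{16}{5} = - \frac{2297}{660} \approx -3.4803$)
$\frac{226 - v}{j{\left(-3 \right)}} + \frac{40}{P} = \frac{226 - - \frac{2297}{660}}{\left(-3\right)^{2}} + \frac{40}{63} = \frac{226 + \frac{2297}{660}}{9} + 40 \cdot \frac{1}{63} = \frac{151457}{660} \cdot \frac{1}{9} + \frac{40}{63} = \frac{151457}{5940} + \frac{40}{63} = \frac{1086599}{41580}$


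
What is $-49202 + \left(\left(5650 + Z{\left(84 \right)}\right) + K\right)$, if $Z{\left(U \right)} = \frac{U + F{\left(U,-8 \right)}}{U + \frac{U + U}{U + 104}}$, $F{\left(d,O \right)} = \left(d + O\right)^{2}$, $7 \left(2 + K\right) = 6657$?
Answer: $- \frac{16971055}{399} \approx -42534.0$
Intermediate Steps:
$K = 949$ ($K = -2 + \frac{1}{7} \cdot 6657 = -2 + 951 = 949$)
$F{\left(d,O \right)} = \left(O + d\right)^{2}$
$Z{\left(U \right)} = \frac{U + \left(-8 + U\right)^{2}}{U + \frac{2 U}{104 + U}}$ ($Z{\left(U \right)} = \frac{U + \left(-8 + U\right)^{2}}{U + \frac{U + U}{U + 104}} = \frac{U + \left(-8 + U\right)^{2}}{U + \frac{2 U}{104 + U}}$)
$-49202 + \left(\left(5650 + Z{\left(84 \right)}\right) + K\right) = -49202 + \left(\left(5650 + \frac{6656 + 84^{3} - 125664 + 89 \cdot 84^{2}}{84 \left(106 + 84\right)}\right) + 949\right) = -49202 + \left(\left(5650 + \frac{6656 + 592704 - 125664 + 89 \cdot 7056}{84 \cdot 190}\right) + 949\right) = -49202 + \left(\left(5650 + \frac{1}{84} \cdot \frac{1}{190} \left(6656 + 592704 - 125664 + 627984\right)\right) + 949\right) = -49202 + \left(\left(5650 + \frac{1}{84} \cdot \frac{1}{190} \cdot 1101680\right) + 949\right) = -49202 + \left(\left(5650 + \frac{27542}{399}\right) + 949\right) = -49202 + \left(\frac{2281892}{399} + 949\right) = -49202 + \frac{2660543}{399} = - \frac{16971055}{399}$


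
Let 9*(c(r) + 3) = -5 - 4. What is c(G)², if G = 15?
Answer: 16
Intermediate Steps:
c(r) = -4 (c(r) = -3 + (-5 - 4)/9 = -3 + (⅑)*(-9) = -3 - 1 = -4)
c(G)² = (-4)² = 16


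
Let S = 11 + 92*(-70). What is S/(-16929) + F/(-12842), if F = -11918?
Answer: 47386840/36233703 ≈ 1.3078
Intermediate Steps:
S = -6429 (S = 11 - 6440 = -6429)
S/(-16929) + F/(-12842) = -6429/(-16929) - 11918/(-12842) = -6429*(-1/16929) - 11918*(-1/12842) = 2143/5643 + 5959/6421 = 47386840/36233703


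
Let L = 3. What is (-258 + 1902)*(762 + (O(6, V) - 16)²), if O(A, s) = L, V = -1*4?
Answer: 1530564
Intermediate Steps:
V = -4
O(A, s) = 3
(-258 + 1902)*(762 + (O(6, V) - 16)²) = (-258 + 1902)*(762 + (3 - 16)²) = 1644*(762 + (-13)²) = 1644*(762 + 169) = 1644*931 = 1530564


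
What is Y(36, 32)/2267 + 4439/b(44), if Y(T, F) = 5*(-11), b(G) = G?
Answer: 10060793/99748 ≈ 100.86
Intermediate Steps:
Y(T, F) = -55
Y(36, 32)/2267 + 4439/b(44) = -55/2267 + 4439/44 = 10060793/99748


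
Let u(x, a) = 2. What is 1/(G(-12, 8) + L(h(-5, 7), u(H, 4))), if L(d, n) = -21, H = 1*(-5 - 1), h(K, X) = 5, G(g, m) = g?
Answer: -1/33 ≈ -0.030303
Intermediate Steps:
H = -6 (H = 1*(-6) = -6)
1/(G(-12, 8) + L(h(-5, 7), u(H, 4))) = 1/(-12 - 21) = 1/(-33) = -1/33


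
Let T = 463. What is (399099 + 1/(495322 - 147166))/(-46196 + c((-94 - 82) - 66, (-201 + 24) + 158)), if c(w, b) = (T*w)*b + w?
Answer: 138948711445/725012588016 ≈ 0.19165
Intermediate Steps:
c(w, b) = w + 463*b*w (c(w, b) = (463*w)*b + w = 463*b*w + w = w + 463*b*w)
(399099 + 1/(495322 - 147166))/(-46196 + c((-94 - 82) - 66, (-201 + 24) + 158)) = (399099 + 1/(495322 - 147166))/(-46196 + ((-94 - 82) - 66)*(1 + 463*((-201 + 24) + 158))) = (399099 + 1/348156)/(-46196 + (-176 - 66)*(1 + 463*(-177 + 158))) = (399099 + 1/348156)/(-46196 - 242*(1 + 463*(-19))) = 138948711445/(348156*(-46196 - 242*(1 - 8797))) = 138948711445/(348156*(-46196 - 242*(-8796))) = 138948711445/(348156*(-46196 + 2128632)) = (138948711445/348156)/2082436 = (138948711445/348156)*(1/2082436) = 138948711445/725012588016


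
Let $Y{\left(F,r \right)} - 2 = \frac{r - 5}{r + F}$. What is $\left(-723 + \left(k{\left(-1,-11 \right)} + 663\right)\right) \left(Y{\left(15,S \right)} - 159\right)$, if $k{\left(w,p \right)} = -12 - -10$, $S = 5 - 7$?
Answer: $\frac{126976}{13} \approx 9767.4$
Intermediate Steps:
$S = -2$ ($S = 5 - 7 = -2$)
$k{\left(w,p \right)} = -2$ ($k{\left(w,p \right)} = -12 + 10 = -2$)
$Y{\left(F,r \right)} = 2 + \frac{-5 + r}{F + r}$ ($Y{\left(F,r \right)} = 2 + \frac{r - 5}{r + F} = 2 + \frac{-5 + r}{F + r}$)
$\left(-723 + \left(k{\left(-1,-11 \right)} + 663\right)\right) \left(Y{\left(15,S \right)} - 159\right) = \left(-723 + \left(-2 + 663\right)\right) \left(\frac{-5 + 2 \cdot 15 + 3 \left(-2\right)}{15 - 2} - 159\right) = \left(-723 + 661\right) \left(\frac{-5 + 30 - 6}{13} - 159\right) = - 62 \left(\frac{1}{13} \cdot 19 - 159\right) = - 62 \left(\frac{19}{13} - 159\right) = \left(-62\right) \left(- \frac{2048}{13}\right) = \frac{126976}{13}$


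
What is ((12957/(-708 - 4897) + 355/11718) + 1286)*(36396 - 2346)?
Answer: 95696225639515/2189313 ≈ 4.3711e+7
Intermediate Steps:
((12957/(-708 - 4897) + 355/11718) + 1286)*(36396 - 2346) = ((12957/(-5605) + 355*(1/11718)) + 1286)*34050 = ((12957*(-1/5605) + 355/11718) + 1286)*34050 = ((-12957/5605 + 355/11718) + 1286)*34050 = (-149840351/65679390 + 1286)*34050 = (84313855189/65679390)*34050 = 95696225639515/2189313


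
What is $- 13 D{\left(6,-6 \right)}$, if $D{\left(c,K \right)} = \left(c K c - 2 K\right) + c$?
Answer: $2574$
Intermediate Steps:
$D{\left(c,K \right)} = c - 2 K + K c^{2}$ ($D{\left(c,K \right)} = \left(K c c - 2 K\right) + c = \left(K c^{2} - 2 K\right) + c = \left(- 2 K + K c^{2}\right) + c = c - 2 K + K c^{2}$)
$- 13 D{\left(6,-6 \right)} = - 13 \left(6 - -12 - 6 \cdot 6^{2}\right) = - 13 \left(6 + 12 - 216\right) = \left(-13\right) \left(-198\right) = 2574$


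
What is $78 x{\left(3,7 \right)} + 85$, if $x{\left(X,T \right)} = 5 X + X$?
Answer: $1489$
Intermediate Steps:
$x{\left(X,T \right)} = 6 X$
$78 x{\left(3,7 \right)} + 85 = 78 \cdot 6 \cdot 3 + 85 = 78 \cdot 18 + 85 = 1404 + 85 = 1489$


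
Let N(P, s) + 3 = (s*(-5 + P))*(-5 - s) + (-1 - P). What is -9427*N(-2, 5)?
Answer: -3280596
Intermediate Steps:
N(P, s) = -4 - P + s*(-5 + P)*(-5 - s) (N(P, s) = -3 + ((s*(-5 + P))*(-5 - s) + (-1 - P)) = -3 + (s*(-5 + P)*(-5 - s) + (-1 - P)) = -3 + (-1 - P + s*(-5 + P)*(-5 - s)) = -4 - P + s*(-5 + P)*(-5 - s))
-9427*N(-2, 5) = -9427*(-4 - 1*(-2) + 5*5**2 + 25*5 - 1*(-2)*5**2 - 5*(-2)*5) = -9427*(-4 + 2 + 5*25 + 125 - 1*(-2)*25 + 50) = -9427*(-4 + 2 + 125 + 125 + 50 + 50) = -9427*348 = -3280596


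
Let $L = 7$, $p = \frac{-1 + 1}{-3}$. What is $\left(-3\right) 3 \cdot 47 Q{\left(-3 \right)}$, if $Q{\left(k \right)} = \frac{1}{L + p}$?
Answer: $- \frac{423}{7} \approx -60.429$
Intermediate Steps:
$p = 0$ ($p = 0 \left(- \frac{1}{3}\right) = 0$)
$Q{\left(k \right)} = \frac{1}{7}$ ($Q{\left(k \right)} = \frac{1}{7 + 0} = \frac{1}{7}$)
$\left(-3\right) 3 \cdot 47 Q{\left(-3 \right)} = \left(-3\right) 3 \cdot 47 \cdot \frac{1}{7} = \left(-9\right) 47 \cdot \frac{1}{7} = \left(-423\right) \frac{1}{7} = - \frac{423}{7}$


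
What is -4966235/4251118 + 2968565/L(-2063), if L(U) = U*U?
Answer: -8516422101045/18092626423342 ≈ -0.47071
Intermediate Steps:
L(U) = U²
-4966235/4251118 + 2968565/L(-2063) = -4966235/4251118 + 2968565/((-2063)²) = -4966235*1/4251118 + 2968565/4255969 = -4966235/4251118 + 2968565*(1/4255969) = -4966235/4251118 + 2968565/4255969 = -8516422101045/18092626423342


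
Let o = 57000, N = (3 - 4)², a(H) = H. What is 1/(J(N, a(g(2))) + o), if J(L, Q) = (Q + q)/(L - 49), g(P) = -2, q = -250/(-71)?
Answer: 284/16187991 ≈ 1.7544e-5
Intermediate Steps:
q = 250/71 (q = -250*(-1/71) = 250/71 ≈ 3.5211)
N = 1 (N = (-1)² = 1)
J(L, Q) = (250/71 + Q)/(-49 + L) (J(L, Q) = (Q + 250/71)/(L - 49) = (250/71 + Q)/(-49 + L))
1/(J(N, a(g(2))) + o) = 1/((250/71 - 2)/(-49 + 1) + 57000) = 1/((108/71)/(-48) + 57000) = 1/(-1/48*108/71 + 57000) = 1/(-9/284 + 57000) = 1/(16187991/284) = 284/16187991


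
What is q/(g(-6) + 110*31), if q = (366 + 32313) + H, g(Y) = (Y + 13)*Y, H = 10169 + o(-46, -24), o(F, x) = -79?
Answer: 42769/3368 ≈ 12.699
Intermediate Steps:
H = 10090 (H = 10169 - 79 = 10090)
g(Y) = Y*(13 + Y) (g(Y) = (13 + Y)*Y = Y*(13 + Y))
q = 42769 (q = (366 + 32313) + 10090 = 32679 + 10090 = 42769)
q/(g(-6) + 110*31) = 42769/(-6*(13 - 6) + 110*31) = 42769/(-6*7 + 3410) = 42769/(-42 + 3410) = 42769/3368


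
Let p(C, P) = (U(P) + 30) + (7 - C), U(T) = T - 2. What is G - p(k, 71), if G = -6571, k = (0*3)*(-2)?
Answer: -6677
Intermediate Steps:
k = 0 (k = 0*(-2) = 0)
U(T) = -2 + T
p(C, P) = 35 + P - C (p(C, P) = ((-2 + P) + 30) + (7 - C) = (28 + P) + (7 - C) = 35 + P - C)
G - p(k, 71) = -6571 - (35 + 71 - 1*0) = -6571 - (35 + 71 + 0) = -6571 - 1*106 = -6571 - 106 = -6677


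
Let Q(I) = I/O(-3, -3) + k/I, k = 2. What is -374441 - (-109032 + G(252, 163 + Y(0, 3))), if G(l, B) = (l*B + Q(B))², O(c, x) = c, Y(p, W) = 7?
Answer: -119039968741234/65025 ≈ -1.8307e+9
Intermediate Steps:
Q(I) = 2/I - I/3 (Q(I) = I/(-3) + 2/I = I*(-⅓) + 2/I = -I/3 + 2/I = 2/I - I/3)
G(l, B) = (2/B - B/3 + B*l)² (G(l, B) = (l*B + (2/B - B/3))² = (B*l + (2/B - B/3))² = (2/B - B/3 + B*l)²)
-374441 - (-109032 + G(252, 163 + Y(0, 3))) = -374441 - (-109032 + (6 - (163 + 7)² + 3*252*(163 + 7)²)²/(9*(163 + 7)²)) = -374441 - (-109032 + (⅑)*(6 - 1*170² + 3*252*170²)²/170²) = -374441 - (-109032 + (⅑)*(1/28900)*(6 - 1*28900 + 3*252*28900)²) = -374441 - (-109032 + (⅑)*(1/28900)*(6 - 28900 + 21848400)²) = -374441 - (-109032 + (⅑)*(1/28900)*21819506²) = -374441 - (-109032 + (⅑)*(1/28900)*476090842084036) = -374441 - (-109032 + 119022710521009/65025) = -374441 - 1*119015620715209/65025 = -374441 - 119015620715209/65025 = -119039968741234/65025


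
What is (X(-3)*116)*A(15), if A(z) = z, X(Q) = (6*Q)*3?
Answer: -93960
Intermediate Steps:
X(Q) = 18*Q
(X(-3)*116)*A(15) = ((18*(-3))*116)*15 = -54*116*15 = -6264*15 = -93960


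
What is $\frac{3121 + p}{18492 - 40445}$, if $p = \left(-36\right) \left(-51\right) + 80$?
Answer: $- \frac{5037}{21953} \approx -0.22944$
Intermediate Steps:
$p = 1916$ ($p = 1836 + 80 = 1916$)
$\frac{3121 + p}{18492 - 40445} = \frac{3121 + 1916}{18492 - 40445} = \frac{5037}{-21953} = 5037 \left(- \frac{1}{21953}\right) = - \frac{5037}{21953}$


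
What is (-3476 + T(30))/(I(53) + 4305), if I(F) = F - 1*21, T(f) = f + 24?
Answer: -3422/4337 ≈ -0.78902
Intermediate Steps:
T(f) = 24 + f
I(F) = -21 + F (I(F) = F - 21 = -21 + F)
(-3476 + T(30))/(I(53) + 4305) = (-3476 + (24 + 30))/((-21 + 53) + 4305) = (-3476 + 54)/(32 + 4305) = -3422/4337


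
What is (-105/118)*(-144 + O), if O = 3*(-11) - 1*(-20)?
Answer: 16485/118 ≈ 139.70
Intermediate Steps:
O = -13 (O = -33 + 20 = -13)
(-105/118)*(-144 + O) = (-105/118)*(-144 - 13) = -105*1/118*(-157) = -105/118*(-157) = 16485/118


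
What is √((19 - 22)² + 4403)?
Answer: 2*√1103 ≈ 66.423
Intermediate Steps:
√((19 - 22)² + 4403) = √((-3)² + 4403) = √(9 + 4403) = √4412 = 2*√1103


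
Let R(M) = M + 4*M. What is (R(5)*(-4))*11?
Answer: -1100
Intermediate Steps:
R(M) = 5*M
(R(5)*(-4))*11 = ((5*5)*(-4))*11 = (25*(-4))*11 = -100*11 = -1100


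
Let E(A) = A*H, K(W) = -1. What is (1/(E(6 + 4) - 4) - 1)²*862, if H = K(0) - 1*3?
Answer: 872775/968 ≈ 901.63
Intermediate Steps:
H = -4 (H = -1 - 1*3 = -1 - 3 = -4)
E(A) = -4*A (E(A) = A*(-4) = -4*A)
(1/(E(6 + 4) - 4) - 1)²*862 = (1/(-4*(6 + 4) - 4) - 1)²*862 = (1/(-4*10 - 4) - 1)²*862 = (1/(-40 - 4) - 1)²*862 = (1/(-44) - 1)²*862 = (-1/44 - 1)²*862 = (-45/44)²*862 = (2025/1936)*862 = 872775/968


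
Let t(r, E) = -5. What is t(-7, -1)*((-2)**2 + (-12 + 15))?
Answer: -35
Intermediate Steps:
t(-7, -1)*((-2)**2 + (-12 + 15)) = -5*((-2)**2 + (-12 + 15)) = -5*(4 + 3) = -5*7 = -35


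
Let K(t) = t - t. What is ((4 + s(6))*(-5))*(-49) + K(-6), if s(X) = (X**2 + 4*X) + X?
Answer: 17150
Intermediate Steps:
s(X) = X**2 + 5*X
K(t) = 0
((4 + s(6))*(-5))*(-49) + K(-6) = ((4 + 6*(5 + 6))*(-5))*(-49) + 0 = ((4 + 6*11)*(-5))*(-49) + 0 = ((4 + 66)*(-5))*(-49) + 0 = (70*(-5))*(-49) + 0 = -350*(-49) + 0 = 17150 + 0 = 17150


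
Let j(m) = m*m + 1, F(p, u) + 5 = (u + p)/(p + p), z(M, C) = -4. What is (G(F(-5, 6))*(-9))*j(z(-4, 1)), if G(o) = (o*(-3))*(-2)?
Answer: 23409/5 ≈ 4681.8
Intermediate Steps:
F(p, u) = -5 + (p + u)/(2*p) (F(p, u) = -5 + (u + p)/(p + p) = -5 + (p + u)/((2*p)) = -5 + (p + u)*(1/(2*p)) = -5 + (p + u)/(2*p))
G(o) = 6*o (G(o) = -3*o*(-2) = 6*o)
j(m) = 1 + m² (j(m) = m² + 1 = 1 + m²)
(G(F(-5, 6))*(-9))*j(z(-4, 1)) = ((6*((½)*(6 - 9*(-5))/(-5)))*(-9))*(1 + (-4)²) = ((6*((½)*(-⅕)*(6 + 45)))*(-9))*(1 + 16) = ((6*((½)*(-⅕)*51))*(-9))*17 = ((6*(-51/10))*(-9))*17 = -153/5*(-9)*17 = (1377/5)*17 = 23409/5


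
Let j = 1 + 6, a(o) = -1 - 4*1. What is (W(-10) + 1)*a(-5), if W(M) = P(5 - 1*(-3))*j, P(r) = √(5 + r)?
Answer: -5 - 35*√13 ≈ -131.19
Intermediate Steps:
a(o) = -5 (a(o) = -1 - 4 = -5)
j = 7
W(M) = 7*√13 (W(M) = √(5 + (5 - 1*(-3)))*7 = √(5 + (5 + 3))*7 = √(5 + 8)*7 = √13*7 = 7*√13)
(W(-10) + 1)*a(-5) = (7*√13 + 1)*(-5) = (1 + 7*√13)*(-5) = -5 - 35*√13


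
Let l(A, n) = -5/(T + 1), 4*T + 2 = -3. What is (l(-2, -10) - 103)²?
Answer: 6889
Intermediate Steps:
T = -5/4 (T = -½ + (¼)*(-3) = -½ - ¾ = -5/4 ≈ -1.2500)
l(A, n) = 20 (l(A, n) = -5/(-5/4 + 1) = -5/(-¼) = -4*(-5) = 20)
(l(-2, -10) - 103)² = (20 - 103)² = (-83)² = 6889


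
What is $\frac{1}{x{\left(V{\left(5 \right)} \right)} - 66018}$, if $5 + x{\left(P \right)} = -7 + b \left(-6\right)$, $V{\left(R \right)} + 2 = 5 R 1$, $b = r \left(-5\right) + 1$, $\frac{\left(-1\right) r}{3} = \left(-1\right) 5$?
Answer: $- \frac{1}{65586} \approx -1.5247 \cdot 10^{-5}$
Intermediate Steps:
$r = 15$ ($r = - 3 \left(\left(-1\right) 5\right) = \left(-3\right) \left(-5\right) = 15$)
$b = -74$ ($b = 15 \left(-5\right) + 1 = -75 + 1 = -74$)
$V{\left(R \right)} = -2 + 5 R$ ($V{\left(R \right)} = -2 + 5 R 1 = -2 + 5 R$)
$x{\left(P \right)} = 432$ ($x{\left(P \right)} = -5 - -437 = -5 + \left(-7 + 444\right) = -5 + 437 = 432$)
$\frac{1}{x{\left(V{\left(5 \right)} \right)} - 66018} = \frac{1}{432 - 66018} = \frac{1}{-65586} = - \frac{1}{65586}$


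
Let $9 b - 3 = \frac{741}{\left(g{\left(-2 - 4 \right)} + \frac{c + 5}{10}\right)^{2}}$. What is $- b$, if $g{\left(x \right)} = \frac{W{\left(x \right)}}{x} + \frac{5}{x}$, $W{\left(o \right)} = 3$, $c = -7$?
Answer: $- \frac{56104}{1587} \approx -35.352$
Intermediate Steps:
$g{\left(x \right)} = \frac{8}{x}$ ($g{\left(x \right)} = \frac{3}{x} + \frac{5}{x} = \frac{8}{x}$)
$b = \frac{56104}{1587}$ ($b = \frac{1}{3} + \frac{741 \frac{1}{\left(\frac{8}{-2 - 4} + \frac{-7 + 5}{10}\right)^{2}}}{9} = \frac{1}{3} + \frac{741 \frac{1}{\left(\frac{8}{-6} - \frac{1}{5}\right)^{2}}}{9} = \frac{1}{3} + \frac{741 \frac{1}{\left(8 \left(- \frac{1}{6}\right) - \frac{1}{5}\right)^{2}}}{9} = \frac{1}{3} + \frac{741 \frac{1}{\left(- \frac{4}{3} - \frac{1}{5}\right)^{2}}}{9} = \frac{1}{3} + \frac{741 \frac{1}{\left(- \frac{23}{15}\right)^{2}}}{9} = \frac{1}{3} + \frac{741 \frac{1}{\frac{529}{225}}}{9} = \frac{1}{3} + \frac{741 \cdot \frac{225}{529}}{9} = \frac{1}{3} + \frac{1}{9} \cdot \frac{166725}{529} = \frac{1}{3} + \frac{18525}{529} = \frac{56104}{1587} \approx 35.352$)
$- b = \left(-1\right) \frac{56104}{1587} = - \frac{56104}{1587}$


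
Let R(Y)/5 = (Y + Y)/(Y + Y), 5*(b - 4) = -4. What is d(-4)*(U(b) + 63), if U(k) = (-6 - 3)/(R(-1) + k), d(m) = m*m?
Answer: 40608/41 ≈ 990.44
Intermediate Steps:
b = 16/5 (b = 4 + (⅕)*(-4) = 4 - ⅘ = 16/5 ≈ 3.2000)
d(m) = m²
R(Y) = 5 (R(Y) = 5*((Y + Y)/(Y + Y)) = 5*((2*Y)/((2*Y))) = 5*((2*Y)*(1/(2*Y))) = 5*1 = 5)
U(k) = -9/(5 + k) (U(k) = (-6 - 3)/(5 + k) = -9/(5 + k))
d(-4)*(U(b) + 63) = (-4)²*(-9/(5 + 16/5) + 63) = 16*(-9/41/5 + 63) = 16*(-9*5/41 + 63) = 16*(-45/41 + 63) = 16*(2538/41) = 40608/41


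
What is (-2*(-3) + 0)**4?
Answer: 1296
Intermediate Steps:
(-2*(-3) + 0)**4 = (6 + 0)**4 = 6**4 = 1296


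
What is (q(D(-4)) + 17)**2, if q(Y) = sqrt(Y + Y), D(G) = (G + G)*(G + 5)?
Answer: 273 + 136*I ≈ 273.0 + 136.0*I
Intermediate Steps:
D(G) = 2*G*(5 + G) (D(G) = (2*G)*(5 + G) = 2*G*(5 + G))
q(Y) = sqrt(2)*sqrt(Y) (q(Y) = sqrt(2*Y) = sqrt(2)*sqrt(Y))
(q(D(-4)) + 17)**2 = (sqrt(2)*sqrt(2*(-4)*(5 - 4)) + 17)**2 = (sqrt(2)*sqrt(2*(-4)*1) + 17)**2 = (sqrt(2)*sqrt(-8) + 17)**2 = (sqrt(2)*(2*I*sqrt(2)) + 17)**2 = (4*I + 17)**2 = (17 + 4*I)**2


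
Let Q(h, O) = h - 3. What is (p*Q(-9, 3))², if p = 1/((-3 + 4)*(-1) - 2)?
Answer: 16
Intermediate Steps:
Q(h, O) = -3 + h
p = -⅓ (p = 1/(1*(-1) - 2) = 1/(-1 - 2) = 1/(-3) = -⅓ ≈ -0.33333)
(p*Q(-9, 3))² = (-(-3 - 9)/3)² = (-⅓*(-12))² = 4² = 16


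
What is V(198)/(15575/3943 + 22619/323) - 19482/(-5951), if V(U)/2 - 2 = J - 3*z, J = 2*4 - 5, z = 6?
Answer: 6770606915/2316892551 ≈ 2.9223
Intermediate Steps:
J = 3 (J = 8 - 5 = 3)
V(U) = -26 (V(U) = 4 + 2*(3 - 3*6) = 4 + 2*(3 - 18) = 4 + 2*(-15) = 4 - 30 = -26)
V(198)/(15575/3943 + 22619/323) - 19482/(-5951) = -26/(15575/3943 + 22619/323) - 19482/(-5951) = -26/(15575*(1/3943) + 22619*(1/323)) - 19482*(-1/5951) = -26/(15575/3943 + 22619/323) + 19482/5951 = -26/94217442/1273589 + 19482/5951 = -26*1273589/94217442 + 19482/5951 = -16556657/47108721 + 19482/5951 = 6770606915/2316892551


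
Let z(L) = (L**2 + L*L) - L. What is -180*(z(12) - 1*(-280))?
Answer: -100080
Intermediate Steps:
z(L) = -L + 2*L**2 (z(L) = (L**2 + L**2) - L = 2*L**2 - L = -L + 2*L**2)
-180*(z(12) - 1*(-280)) = -180*(12*(-1 + 2*12) - 1*(-280)) = -180*(12*(-1 + 24) + 280) = -180*(12*23 + 280) = -180*(276 + 280) = -180*556 = -100080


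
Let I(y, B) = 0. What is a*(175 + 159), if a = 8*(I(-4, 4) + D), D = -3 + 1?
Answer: -5344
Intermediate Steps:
D = -2
a = -16 (a = 8*(0 - 2) = 8*(-2) = -16)
a*(175 + 159) = -16*(175 + 159) = -16*334 = -5344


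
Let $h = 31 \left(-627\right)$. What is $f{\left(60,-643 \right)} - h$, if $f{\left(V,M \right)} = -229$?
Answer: $19208$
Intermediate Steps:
$h = -19437$
$f{\left(60,-643 \right)} - h = -229 - -19437 = -229 + 19437 = 19208$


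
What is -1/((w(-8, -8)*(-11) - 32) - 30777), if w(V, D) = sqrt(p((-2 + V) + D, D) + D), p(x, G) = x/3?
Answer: 30809/949196175 - 11*I*sqrt(14)/949196175 ≈ 3.2458e-5 - 4.3361e-8*I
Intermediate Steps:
p(x, G) = x/3 (p(x, G) = x*(1/3) = x/3)
w(V, D) = sqrt(-2/3 + V/3 + 4*D/3) (w(V, D) = sqrt(((-2 + V) + D)/3 + D) = sqrt((-2 + D + V)/3 + D) = sqrt((-2/3 + D/3 + V/3) + D) = sqrt(-2/3 + V/3 + 4*D/3))
-1/((w(-8, -8)*(-11) - 32) - 30777) = -1/(((sqrt(-6 + 3*(-8) + 12*(-8))/3)*(-11) - 32) - 30777) = -1/(((sqrt(-6 - 24 - 96)/3)*(-11) - 32) - 30777) = -1/(((sqrt(-126)/3)*(-11) - 32) - 30777) = -1/((((3*I*sqrt(14))/3)*(-11) - 32) - 30777) = -1/(((I*sqrt(14))*(-11) - 32) - 30777) = -1/((-11*I*sqrt(14) - 32) - 30777) = -1/((-32 - 11*I*sqrt(14)) - 30777) = -1/(-30809 - 11*I*sqrt(14))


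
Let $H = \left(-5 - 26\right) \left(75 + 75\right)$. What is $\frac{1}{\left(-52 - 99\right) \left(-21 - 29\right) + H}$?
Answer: $\frac{1}{2900} \approx 0.00034483$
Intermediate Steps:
$H = -4650$ ($H = \left(-5 - 26\right) 150 = \left(-31\right) 150 = -4650$)
$\frac{1}{\left(-52 - 99\right) \left(-21 - 29\right) + H} = \frac{1}{\left(-52 - 99\right) \left(-21 - 29\right) - 4650} = \frac{1}{- 151 \left(-21 - 29\right) - 4650} = \frac{1}{\left(-151\right) \left(-50\right) - 4650} = \frac{1}{7550 - 4650} = \frac{1}{2900}$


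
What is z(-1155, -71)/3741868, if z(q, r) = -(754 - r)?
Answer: -825/3741868 ≈ -0.00022048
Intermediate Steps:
z(q, r) = -754 + r
z(-1155, -71)/3741868 = (-754 - 71)/3741868 = -825*1/3741868 = -825/3741868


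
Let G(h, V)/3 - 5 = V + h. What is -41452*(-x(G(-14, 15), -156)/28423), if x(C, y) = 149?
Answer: 143636/661 ≈ 217.30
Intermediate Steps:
G(h, V) = 15 + 3*V + 3*h (G(h, V) = 15 + 3*(V + h) = 15 + (3*V + 3*h) = 15 + 3*V + 3*h)
-41452*(-x(G(-14, 15), -156)/28423) = -41452/((-28423/149)) = -41452/((-28423*1/149)) = -41452/(-28423/149) = -41452*(-149/28423) = 143636/661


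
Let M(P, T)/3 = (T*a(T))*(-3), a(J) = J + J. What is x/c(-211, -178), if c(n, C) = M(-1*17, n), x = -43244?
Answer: 21622/400689 ≈ 0.053962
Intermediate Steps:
a(J) = 2*J
M(P, T) = -18*T**2 (M(P, T) = 3*((T*(2*T))*(-3)) = 3*((2*T**2)*(-3)) = 3*(-6*T**2) = -18*T**2)
c(n, C) = -18*n**2
x/c(-211, -178) = -43244/((-18*(-211)**2)) = -43244/((-18*44521)) = -43244/(-801378) = -43244*(-1/801378) = 21622/400689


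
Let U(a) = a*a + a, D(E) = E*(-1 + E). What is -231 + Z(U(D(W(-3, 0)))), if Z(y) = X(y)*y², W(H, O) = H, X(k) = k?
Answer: 3796185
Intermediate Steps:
U(a) = a + a² (U(a) = a² + a = a + a²)
Z(y) = y³ (Z(y) = y*y² = y³)
-231 + Z(U(D(W(-3, 0)))) = -231 + ((-3*(-1 - 3))*(1 - 3*(-1 - 3)))³ = -231 + ((-3*(-4))*(1 - 3*(-4)))³ = -231 + (12*(1 + 12))³ = -231 + (12*13)³ = -231 + 156³ = -231 + 3796416 = 3796185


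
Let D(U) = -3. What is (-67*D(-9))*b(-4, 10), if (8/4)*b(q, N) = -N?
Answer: -1005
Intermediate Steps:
b(q, N) = -N/2 (b(q, N) = (-N)/2 = -N/2)
(-67*D(-9))*b(-4, 10) = (-67*(-3))*(-1/2*10) = 201*(-5) = -1005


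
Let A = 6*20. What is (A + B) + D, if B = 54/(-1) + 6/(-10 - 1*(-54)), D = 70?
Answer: 2995/22 ≈ 136.14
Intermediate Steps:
A = 120
B = -1185/22 (B = 54*(-1) + 6/(-10 + 54) = -54 + 6/44 = -54 + 6*(1/44) = -54 + 3/22 = -1185/22 ≈ -53.864)
(A + B) + D = (120 - 1185/22) + 70 = 1455/22 + 70 = 2995/22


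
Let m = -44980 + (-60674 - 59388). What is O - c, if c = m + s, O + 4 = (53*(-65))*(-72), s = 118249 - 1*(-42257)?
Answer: 252572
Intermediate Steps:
s = 160506 (s = 118249 + 42257 = 160506)
m = -165042 (m = -44980 - 120062 = -165042)
O = 248036 (O = -4 + (53*(-65))*(-72) = -4 - 3445*(-72) = -4 + 248040 = 248036)
c = -4536 (c = -165042 + 160506 = -4536)
O - c = 248036 - 1*(-4536) = 248036 + 4536 = 252572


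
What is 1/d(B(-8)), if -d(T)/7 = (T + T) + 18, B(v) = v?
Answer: -1/14 ≈ -0.071429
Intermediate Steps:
d(T) = -126 - 14*T (d(T) = -7*((T + T) + 18) = -7*(2*T + 18) = -7*(18 + 2*T) = -126 - 14*T)
1/d(B(-8)) = 1/(-126 - 14*(-8)) = 1/(-126 + 112) = 1/(-14) = -1/14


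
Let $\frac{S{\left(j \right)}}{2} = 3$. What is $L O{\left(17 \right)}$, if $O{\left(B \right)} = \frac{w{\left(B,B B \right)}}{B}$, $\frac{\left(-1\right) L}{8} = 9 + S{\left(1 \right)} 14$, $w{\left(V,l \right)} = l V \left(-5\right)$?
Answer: $1075080$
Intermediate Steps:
$w{\left(V,l \right)} = - 5 V l$ ($w{\left(V,l \right)} = V l \left(-5\right) = - 5 V l$)
$S{\left(j \right)} = 6$ ($S{\left(j \right)} = 2 \cdot 3 = 6$)
$L = -744$ ($L = - 8 \left(9 + 6 \cdot 14\right) = - 8 \left(9 + 84\right) = \left(-8\right) 93 = -744$)
$O{\left(B \right)} = - 5 B^{2}$ ($O{\left(B \right)} = \frac{\left(-5\right) B B B}{B} = \frac{\left(-5\right) B B^{2}}{B} = \frac{\left(-5\right) B^{3}}{B} = - 5 B^{2}$)
$L O{\left(17 \right)} = - 744 \left(- 5 \cdot 17^{2}\right) = - 744 \left(\left(-5\right) 289\right) = \left(-744\right) \left(-1445\right) = 1075080$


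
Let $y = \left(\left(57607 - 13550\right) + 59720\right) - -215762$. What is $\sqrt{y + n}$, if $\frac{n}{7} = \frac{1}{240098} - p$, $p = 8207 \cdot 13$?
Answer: $\frac{3 i \sqrt{2736941000001034}}{240098} \approx 653.68 i$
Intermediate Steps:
$p = 106691$
$n = - \frac{179314070019}{240098}$ ($n = 7 \left(\frac{1}{240098} - 106691\right) = 7 \left(- \frac{25616295717}{240098}\right) = - \frac{179314070019}{240098} \approx -7.4684 \cdot 10^{5}$)
$y = 319539$ ($y = \left(44057 + 59720\right) + 215762 = 103777 + 215762 = 319539$)
$\sqrt{y + n} = \sqrt{319539 - \frac{179314070019}{240098}} = \sqrt{- \frac{102593395197}{240098}} = \frac{3 i \sqrt{2736941000001034}}{240098}$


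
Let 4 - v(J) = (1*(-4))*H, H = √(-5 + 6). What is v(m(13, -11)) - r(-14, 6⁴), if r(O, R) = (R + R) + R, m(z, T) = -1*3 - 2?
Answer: -3880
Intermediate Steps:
H = 1 (H = √1 = 1)
m(z, T) = -5 (m(z, T) = -3 - 2 = -5)
r(O, R) = 3*R (r(O, R) = 2*R + R = 3*R)
v(J) = 8 (v(J) = 4 - 1*(-4) = 4 + 4 = 8)
v(m(13, -11)) - r(-14, 6⁴) = 8 - 3*6⁴ = 8 - 3*1296 = 8 - 1*3888 = 8 - 3888 = -3880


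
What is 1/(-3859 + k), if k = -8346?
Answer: -1/12205 ≈ -8.1934e-5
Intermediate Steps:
1/(-3859 + k) = 1/(-3859 - 8346) = 1/(-12205) = -1/12205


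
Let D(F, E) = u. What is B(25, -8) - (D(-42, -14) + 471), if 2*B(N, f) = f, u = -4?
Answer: -471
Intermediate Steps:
B(N, f) = f/2
D(F, E) = -4
B(25, -8) - (D(-42, -14) + 471) = (1/2)*(-8) - (-4 + 471) = -4 - 1*467 = -4 - 467 = -471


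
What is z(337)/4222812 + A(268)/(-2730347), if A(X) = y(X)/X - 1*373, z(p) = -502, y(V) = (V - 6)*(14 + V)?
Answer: -32149878379/386246359538094 ≈ -8.3237e-5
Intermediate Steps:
y(V) = (-6 + V)*(14 + V)
A(X) = -373 + (-84 + X² + 8*X)/X (A(X) = (-84 + X² + 8*X)/X - 1*373 = (-84 + X² + 8*X)/X - 373 = -373 + (-84 + X² + 8*X)/X)
z(337)/4222812 + A(268)/(-2730347) = -502/4222812 + (-365 + 268 - 84/268)/(-2730347) = -502*1/4222812 + (-365 + 268 - 84*1/268)*(-1/2730347) = -251/2111406 + (-365 + 268 - 21/67)*(-1/2730347) = -251/2111406 - 6520/67*(-1/2730347) = -251/2111406 + 6520/182933249 = -32149878379/386246359538094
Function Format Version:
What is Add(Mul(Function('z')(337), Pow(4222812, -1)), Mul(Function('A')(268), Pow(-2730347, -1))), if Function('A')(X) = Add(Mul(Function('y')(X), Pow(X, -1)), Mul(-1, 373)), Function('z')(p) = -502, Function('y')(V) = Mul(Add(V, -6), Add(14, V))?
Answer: Rational(-32149878379, 386246359538094) ≈ -8.3237e-5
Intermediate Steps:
Function('y')(V) = Mul(Add(-6, V), Add(14, V))
Function('A')(X) = Add(-373, Mul(Pow(X, -1), Add(-84, Pow(X, 2), Mul(8, X)))) (Function('A')(X) = Add(Mul(Add(-84, Pow(X, 2), Mul(8, X)), Pow(X, -1)), Mul(-1, 373)) = Add(Mul(Pow(X, -1), Add(-84, Pow(X, 2), Mul(8, X))), -373) = Add(-373, Mul(Pow(X, -1), Add(-84, Pow(X, 2), Mul(8, X)))))
Add(Mul(Function('z')(337), Pow(4222812, -1)), Mul(Function('A')(268), Pow(-2730347, -1))) = Add(Mul(-502, Pow(4222812, -1)), Mul(Add(-365, 268, Mul(-84, Pow(268, -1))), Pow(-2730347, -1))) = Add(Mul(-502, Rational(1, 4222812)), Mul(Add(-365, 268, Mul(-84, Rational(1, 268))), Rational(-1, 2730347))) = Add(Rational(-251, 2111406), Mul(Add(-365, 268, Rational(-21, 67)), Rational(-1, 2730347))) = Add(Rational(-251, 2111406), Mul(Rational(-6520, 67), Rational(-1, 2730347))) = Add(Rational(-251, 2111406), Rational(6520, 182933249)) = Rational(-32149878379, 386246359538094)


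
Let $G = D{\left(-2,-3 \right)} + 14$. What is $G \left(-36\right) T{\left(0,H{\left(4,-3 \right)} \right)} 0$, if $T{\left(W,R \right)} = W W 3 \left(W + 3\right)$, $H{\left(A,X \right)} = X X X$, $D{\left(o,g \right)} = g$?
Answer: $0$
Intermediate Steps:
$H{\left(A,X \right)} = X^{3}$ ($H{\left(A,X \right)} = X^{2} X = X^{3}$)
$T{\left(W,R \right)} = W^{2} \left(9 + 3 W\right)$ ($T{\left(W,R \right)} = W^{2} \cdot 3 \left(3 + W\right) = W^{2} \left(9 + 3 W\right)$)
$G = 11$ ($G = -3 + 14 = 11$)
$G \left(-36\right) T{\left(0,H{\left(4,-3 \right)} \right)} 0 = 11 \left(-36\right) 3 \cdot 0^{2} \left(3 + 0\right) 0 = - 396 \cdot 3 \cdot 0 \cdot 3 \cdot 0 = - 396 \cdot 0 \cdot 0 = \left(-396\right) 0 = 0$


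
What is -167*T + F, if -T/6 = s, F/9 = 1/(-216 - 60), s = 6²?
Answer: 3318621/92 ≈ 36072.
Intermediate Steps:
s = 36
F = -3/92 (F = 9/(-216 - 60) = 9/(-276) = 9*(-1/276) = -3/92 ≈ -0.032609)
T = -216 (T = -6*36 = -216)
-167*T + F = -167*(-216) - 3/92 = 36072 - 3/92 = 3318621/92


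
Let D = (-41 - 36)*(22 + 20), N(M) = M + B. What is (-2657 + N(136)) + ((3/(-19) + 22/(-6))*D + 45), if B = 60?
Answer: 189100/19 ≈ 9952.6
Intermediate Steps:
N(M) = 60 + M (N(M) = M + 60 = 60 + M)
D = -3234 (D = -77*42 = -3234)
(-2657 + N(136)) + ((3/(-19) + 22/(-6))*D + 45) = (-2657 + (60 + 136)) + ((3/(-19) + 22/(-6))*(-3234) + 45) = (-2657 + 196) + ((3*(-1/19) + 22*(-⅙))*(-3234) + 45) = -2461 + ((-3/19 - 11/3)*(-3234) + 45) = -2461 + (-218/57*(-3234) + 45) = -2461 + (235004/19 + 45) = -2461 + 235859/19 = 189100/19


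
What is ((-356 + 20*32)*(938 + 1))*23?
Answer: 6133548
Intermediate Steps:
((-356 + 20*32)*(938 + 1))*23 = ((-356 + 640)*939)*23 = (284*939)*23 = 266676*23 = 6133548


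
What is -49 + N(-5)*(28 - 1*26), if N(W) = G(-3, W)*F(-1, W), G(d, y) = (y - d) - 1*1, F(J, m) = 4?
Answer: -73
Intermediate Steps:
G(d, y) = -1 + y - d (G(d, y) = (y - d) - 1 = -1 + y - d)
N(W) = 8 + 4*W (N(W) = (-1 + W - 1*(-3))*4 = (-1 + W + 3)*4 = (2 + W)*4 = 8 + 4*W)
-49 + N(-5)*(28 - 1*26) = -49 + (8 + 4*(-5))*(28 - 1*26) = -49 + (8 - 20)*(28 - 26) = -49 - 12*2 = -49 - 24 = -73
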